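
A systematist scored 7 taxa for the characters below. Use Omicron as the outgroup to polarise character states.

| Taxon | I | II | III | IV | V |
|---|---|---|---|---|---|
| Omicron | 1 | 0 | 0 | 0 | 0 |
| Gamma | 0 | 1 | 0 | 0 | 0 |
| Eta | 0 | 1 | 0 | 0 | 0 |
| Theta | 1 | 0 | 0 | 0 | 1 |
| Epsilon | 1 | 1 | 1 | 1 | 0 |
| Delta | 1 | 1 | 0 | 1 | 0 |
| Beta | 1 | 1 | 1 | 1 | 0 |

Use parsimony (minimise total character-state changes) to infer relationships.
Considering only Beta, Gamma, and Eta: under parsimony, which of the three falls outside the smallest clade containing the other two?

Beta

Character polarity is set by the outgroup: the derived state is whichever differs from the outgroup's state, so for I the derived state is '0', and for the remaining characters it is '1'.
I: derived state '0' in Eta and Gamma only — synapomorphy for {Eta, Gamma}.
II (derived state '1') is shared by Beta, Delta, Epsilon, Eta, and Gamma — a synapomorphy uniting that clade.
Only Beta and Epsilon show the derived state '1' for III, supporting them as a clade.
IV (derived state '1') is shared by Beta, Delta, and Epsilon — a synapomorphy uniting that clade.
V (derived state '1') is unique to Theta (autapomorphy; uninformative for grouping).
Most parsimonious ingroup topology: (((Gamma,Eta),((Epsilon,Beta),Delta)),Theta).
Gamma and Eta share a more recent common ancestor with each other than either does with Beta, so Beta is the least closely related of the three.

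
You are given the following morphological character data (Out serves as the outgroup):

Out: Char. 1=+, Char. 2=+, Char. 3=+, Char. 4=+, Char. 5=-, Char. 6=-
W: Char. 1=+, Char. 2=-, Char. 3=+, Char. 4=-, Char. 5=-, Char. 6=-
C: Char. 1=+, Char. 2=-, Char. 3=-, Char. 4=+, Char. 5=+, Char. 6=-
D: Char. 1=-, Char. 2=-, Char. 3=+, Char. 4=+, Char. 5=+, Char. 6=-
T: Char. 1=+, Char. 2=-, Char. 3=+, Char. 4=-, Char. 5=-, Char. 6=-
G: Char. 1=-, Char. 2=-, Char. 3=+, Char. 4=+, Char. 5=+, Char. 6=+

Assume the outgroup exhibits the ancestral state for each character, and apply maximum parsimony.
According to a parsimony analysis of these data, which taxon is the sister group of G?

D

Character polarity is set by the outgroup: the derived state is whichever differs from the outgroup's state, so for Char. 1, Char. 2, Char. 3, Char. 4 the derived state is '-', and for the remaining characters it is '+'.
Only D and G show the derived state '-' for Char. 1, supporting them as a clade.
Char. 2 (derived state '-') is shared by all ingroup taxa — unites the whole ingroup.
Char. 3 (derived state '-') is unique to C (autapomorphy; uninformative for grouping).
Char. 4: derived state '-' in T and W only — synapomorphy for {T, W}.
Char. 5: derived state '+' in C, D, and G only — synapomorphy for {C, D, G}.
Char. 6: derived state '+' in G only — an autapomorphy, so it tells us nothing about relationships among taxa.
Most parsimonious ingroup topology: ((W,T),(C,(D,G))).
G and D form a cherry on this tree, so they are sister taxa.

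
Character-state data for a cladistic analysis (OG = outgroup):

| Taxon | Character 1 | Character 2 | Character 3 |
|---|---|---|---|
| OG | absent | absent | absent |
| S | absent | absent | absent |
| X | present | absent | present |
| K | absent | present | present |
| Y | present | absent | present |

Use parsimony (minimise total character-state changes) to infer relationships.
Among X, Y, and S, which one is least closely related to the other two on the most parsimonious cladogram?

S

The outgroup has state 'absent' for every character, so 'present' is the derived state throughout.
Character 1: derived state 'present' in X and Y only — synapomorphy for {X, Y}.
Character 2 (derived state 'present') is unique to K (autapomorphy; uninformative for grouping).
Only K, X, and Y show the derived state 'present' for Character 3, supporting them as a clade.
Most parsimonious ingroup topology: (S,((X,Y),K)).
X and Y share a more recent common ancestor with each other than either does with S, so S is the least closely related of the three.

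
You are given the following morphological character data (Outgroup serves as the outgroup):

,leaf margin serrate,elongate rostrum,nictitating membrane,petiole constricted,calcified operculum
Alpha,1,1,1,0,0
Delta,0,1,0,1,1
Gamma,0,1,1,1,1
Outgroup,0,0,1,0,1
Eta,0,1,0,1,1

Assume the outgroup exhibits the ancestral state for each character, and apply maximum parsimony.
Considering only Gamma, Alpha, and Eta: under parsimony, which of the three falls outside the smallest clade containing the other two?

Alpha

Character polarity is set by the outgroup: the derived state is whichever differs from the outgroup's state, so for nictitating membrane, calcified operculum the derived state is '0', and for the remaining characters it is '1'.
leaf margin serrate (derived state '1') is unique to Alpha (autapomorphy; uninformative for grouping).
elongate rostrum (derived state '1') is shared by all ingroup taxa — unites the whole ingroup.
Only Delta and Eta show the derived state '0' for nictitating membrane, supporting them as a clade.
Only Delta, Eta, and Gamma show the derived state '1' for petiole constricted, supporting them as a clade.
calcified operculum: derived state '0' in Alpha only — an autapomorphy, so it tells us nothing about relationships among taxa.
Most parsimonious ingroup topology: ((Gamma,(Eta,Delta)),Alpha).
Gamma and Eta share a more recent common ancestor with each other than either does with Alpha, so Alpha is the least closely related of the three.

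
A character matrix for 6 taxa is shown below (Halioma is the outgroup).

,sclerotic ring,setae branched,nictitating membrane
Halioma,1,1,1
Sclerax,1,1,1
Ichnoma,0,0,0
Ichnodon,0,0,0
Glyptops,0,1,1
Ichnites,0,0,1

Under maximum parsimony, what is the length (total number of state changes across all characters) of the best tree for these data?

3

The outgroup has state '1' for every character, so '0' is the derived state throughout.
sclerotic ring (derived state '0') is shared by Glyptops, Ichnites, Ichnodon, and Ichnoma — a synapomorphy uniting that clade.
setae branched (derived state '0') is shared by Ichnites, Ichnodon, and Ichnoma — a synapomorphy uniting that clade.
nictitating membrane: derived state '0' in Ichnodon and Ichnoma only — synapomorphy for {Ichnodon, Ichnoma}.
Most parsimonious ingroup topology: (Sclerax,(((Ichnoma,Ichnodon),Ichnites),Glyptops)).
Changes per character on this tree: sclerotic ring: 1; setae branched: 1; nictitating membrane: 1.
Total = 3.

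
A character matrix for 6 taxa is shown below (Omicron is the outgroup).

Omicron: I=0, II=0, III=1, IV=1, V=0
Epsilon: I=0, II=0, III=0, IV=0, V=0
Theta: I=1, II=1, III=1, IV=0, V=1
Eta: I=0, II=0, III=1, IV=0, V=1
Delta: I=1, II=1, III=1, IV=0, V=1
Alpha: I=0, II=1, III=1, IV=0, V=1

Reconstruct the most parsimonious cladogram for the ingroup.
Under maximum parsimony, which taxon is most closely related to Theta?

Delta

Character polarity is set by the outgroup: the derived state is whichever differs from the outgroup's state, so for III, IV the derived state is '0', and for the remaining characters it is '1'.
Only Delta and Theta show the derived state '1' for I, supporting them as a clade.
Only Alpha, Delta, and Theta show the derived state '1' for II, supporting them as a clade.
III (derived state '0') is unique to Epsilon (autapomorphy; uninformative for grouping).
All ingroup taxa share the derived state '0' for IV; it defines the ingroup but does not resolve relationships within it.
V (derived state '1') is shared by Alpha, Delta, Eta, and Theta — a synapomorphy uniting that clade.
Most parsimonious ingroup topology: (Epsilon,(((Theta,Delta),Alpha),Eta)).
Theta and Delta form a cherry on this tree, so they are sister taxa.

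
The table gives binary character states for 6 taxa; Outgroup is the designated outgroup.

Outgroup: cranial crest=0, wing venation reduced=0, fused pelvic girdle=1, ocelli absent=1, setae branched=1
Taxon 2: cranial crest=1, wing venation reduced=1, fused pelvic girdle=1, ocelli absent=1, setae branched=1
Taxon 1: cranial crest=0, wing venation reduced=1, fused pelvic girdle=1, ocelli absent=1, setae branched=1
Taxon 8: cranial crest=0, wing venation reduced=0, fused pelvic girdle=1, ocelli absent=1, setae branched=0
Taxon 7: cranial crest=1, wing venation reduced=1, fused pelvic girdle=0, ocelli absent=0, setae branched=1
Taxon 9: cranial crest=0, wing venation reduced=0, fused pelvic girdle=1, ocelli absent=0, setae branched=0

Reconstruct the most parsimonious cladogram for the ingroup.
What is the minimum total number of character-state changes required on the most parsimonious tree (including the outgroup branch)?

6

Character polarity is set by the outgroup: the derived state is whichever differs from the outgroup's state, so for fused pelvic girdle, ocelli absent, setae branched the derived state is '0', and for the remaining characters it is '1'.
cranial crest (derived state '1') is shared by Taxon 2 and Taxon 7 — a synapomorphy uniting that clade.
wing venation reduced: derived state '1' in Taxon 1, Taxon 2, and Taxon 7 only — synapomorphy for {Taxon 1, Taxon 2, Taxon 7}.
fused pelvic girdle: derived state '0' in Taxon 7 only — an autapomorphy, so it tells us nothing about relationships among taxa.
ocelli absent groups Taxon 7 and Taxon 9, which is incompatible with the clades supported by the remaining characters; treating it as convergent (homoplasy) costs fewer steps than any alternative tree.
setae branched (derived state '0') is shared by Taxon 8 and Taxon 9 — a synapomorphy uniting that clade.
Most parsimonious ingroup topology: (((Taxon 2,Taxon 7),Taxon 1),(Taxon 8,Taxon 9)).
Changes per character on this tree: cranial crest: 1; wing venation reduced: 1; fused pelvic girdle: 1; ocelli absent: 2; setae branched: 1.
Total = 6.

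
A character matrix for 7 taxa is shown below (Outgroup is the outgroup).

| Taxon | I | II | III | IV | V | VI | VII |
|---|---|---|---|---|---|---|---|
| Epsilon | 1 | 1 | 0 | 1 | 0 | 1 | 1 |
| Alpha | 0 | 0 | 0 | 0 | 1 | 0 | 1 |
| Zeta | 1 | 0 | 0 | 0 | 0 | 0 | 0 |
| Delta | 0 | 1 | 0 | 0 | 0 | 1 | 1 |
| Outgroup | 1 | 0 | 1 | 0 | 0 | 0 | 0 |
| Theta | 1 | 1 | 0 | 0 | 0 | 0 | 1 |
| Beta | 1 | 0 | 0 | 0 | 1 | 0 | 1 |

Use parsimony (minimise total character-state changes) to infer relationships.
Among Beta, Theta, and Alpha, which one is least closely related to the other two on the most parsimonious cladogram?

Character polarity is set by the outgroup: the derived state is whichever differs from the outgroup's state, so for I, III the derived state is '0', and for the remaining characters it is '1'.
I groups Alpha and Delta, which is incompatible with the clades supported by the remaining characters; treating it as convergent (homoplasy) costs fewer steps than any alternative tree.
II: derived state '1' in Delta, Epsilon, and Theta only — synapomorphy for {Delta, Epsilon, Theta}.
III (derived state '0') is shared by all ingroup taxa — unites the whole ingroup.
IV (derived state '1') is unique to Epsilon (autapomorphy; uninformative for grouping).
Only Alpha and Beta show the derived state '1' for V, supporting them as a clade.
VI (derived state '1') is shared by Delta and Epsilon — a synapomorphy uniting that clade.
Only Alpha, Beta, Delta, Epsilon, and Theta show the derived state '1' for VII, supporting them as a clade.
Most parsimonious ingroup topology: (((Beta,Alpha),((Epsilon,Delta),Theta)),Zeta).
Alpha and Beta share a more recent common ancestor with each other than either does with Theta, so Theta is the least closely related of the three.

Theta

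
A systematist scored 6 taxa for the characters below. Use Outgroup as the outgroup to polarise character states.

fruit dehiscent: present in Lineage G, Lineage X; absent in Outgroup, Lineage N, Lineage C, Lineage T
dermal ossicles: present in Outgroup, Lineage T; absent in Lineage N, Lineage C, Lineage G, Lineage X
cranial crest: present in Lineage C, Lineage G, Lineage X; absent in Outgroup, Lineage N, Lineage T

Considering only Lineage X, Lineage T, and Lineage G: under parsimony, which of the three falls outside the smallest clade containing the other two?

Lineage T

Character polarity is set by the outgroup: the derived state is whichever differs from the outgroup's state, so for dermal ossicles the derived state is 'absent', and for the remaining characters it is 'present'.
fruit dehiscent: derived state 'present' in Lineage G and Lineage X only — synapomorphy for {Lineage G, Lineage X}.
Only Lineage C, Lineage G, Lineage N, and Lineage X show the derived state 'absent' for dermal ossicles, supporting them as a clade.
cranial crest (derived state 'present') is shared by Lineage C, Lineage G, and Lineage X — a synapomorphy uniting that clade.
Most parsimonious ingroup topology: ((Lineage N,(Lineage C,(Lineage G,Lineage X))),Lineage T).
Lineage G and Lineage X share a more recent common ancestor with each other than either does with Lineage T, so Lineage T is the least closely related of the three.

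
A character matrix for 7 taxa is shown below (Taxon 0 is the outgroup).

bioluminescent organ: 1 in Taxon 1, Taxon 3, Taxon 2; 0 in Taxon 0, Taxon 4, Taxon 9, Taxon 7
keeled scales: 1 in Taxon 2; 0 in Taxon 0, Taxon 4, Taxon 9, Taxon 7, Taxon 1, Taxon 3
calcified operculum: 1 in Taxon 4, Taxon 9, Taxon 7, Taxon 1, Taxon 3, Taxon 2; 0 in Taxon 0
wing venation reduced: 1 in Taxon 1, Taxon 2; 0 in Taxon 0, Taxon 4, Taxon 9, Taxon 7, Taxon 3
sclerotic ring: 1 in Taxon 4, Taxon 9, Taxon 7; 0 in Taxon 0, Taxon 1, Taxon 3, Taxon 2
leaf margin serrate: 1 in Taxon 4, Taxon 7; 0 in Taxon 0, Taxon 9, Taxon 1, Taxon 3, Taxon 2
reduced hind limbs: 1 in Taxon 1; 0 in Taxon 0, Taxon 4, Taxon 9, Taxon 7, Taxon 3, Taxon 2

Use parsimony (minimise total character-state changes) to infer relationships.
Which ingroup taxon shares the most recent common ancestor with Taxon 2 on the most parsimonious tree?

The outgroup has state '0' for every character, so '1' is the derived state throughout.
bioluminescent organ (derived state '1') is shared by Taxon 1, Taxon 2, and Taxon 3 — a synapomorphy uniting that clade.
keeled scales: derived state '1' in Taxon 2 only — an autapomorphy, so it tells us nothing about relationships among taxa.
calcified operculum (derived state '1') is shared by all ingroup taxa — unites the whole ingroup.
wing venation reduced: derived state '1' in Taxon 1 and Taxon 2 only — synapomorphy for {Taxon 1, Taxon 2}.
sclerotic ring (derived state '1') is shared by Taxon 4, Taxon 7, and Taxon 9 — a synapomorphy uniting that clade.
Only Taxon 4 and Taxon 7 show the derived state '1' for leaf margin serrate, supporting them as a clade.
reduced hind limbs: derived state '1' in Taxon 1 only — an autapomorphy, so it tells us nothing about relationships among taxa.
Most parsimonious ingroup topology: (((Taxon 4,Taxon 7),Taxon 9),((Taxon 1,Taxon 2),Taxon 3)).
Taxon 2 and Taxon 1 form a cherry on this tree, so they are sister taxa.

Taxon 1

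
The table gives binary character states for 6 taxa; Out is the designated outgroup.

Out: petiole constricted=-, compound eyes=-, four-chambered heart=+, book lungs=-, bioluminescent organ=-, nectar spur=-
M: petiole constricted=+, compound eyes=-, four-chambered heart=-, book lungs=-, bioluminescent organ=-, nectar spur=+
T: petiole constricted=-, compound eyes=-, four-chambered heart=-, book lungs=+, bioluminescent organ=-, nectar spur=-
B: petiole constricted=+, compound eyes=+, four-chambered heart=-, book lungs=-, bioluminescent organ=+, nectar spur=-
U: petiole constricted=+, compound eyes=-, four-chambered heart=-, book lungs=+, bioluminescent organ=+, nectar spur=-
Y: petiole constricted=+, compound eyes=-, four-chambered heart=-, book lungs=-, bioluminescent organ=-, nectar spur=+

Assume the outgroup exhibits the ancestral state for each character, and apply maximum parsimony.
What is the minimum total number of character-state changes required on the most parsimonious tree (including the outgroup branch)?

7

Character polarity is set by the outgroup: the derived state is whichever differs from the outgroup's state, so for four-chambered heart the derived state is '-', and for the remaining characters it is '+'.
petiole constricted: derived state '+' in B, M, U, and Y only — synapomorphy for {B, M, U, Y}.
compound eyes (derived state '+') is unique to B (autapomorphy; uninformative for grouping).
four-chambered heart (derived state '-') is shared by all ingroup taxa — unites the whole ingroup.
book lungs (state '+') occurs in T and U but conflicts with the nesting implied by the other characters — most parsimoniously interpreted as homoplasy.
bioluminescent organ (derived state '+') is shared by B and U — a synapomorphy uniting that clade.
nectar spur (derived state '+') is shared by M and Y — a synapomorphy uniting that clade.
Most parsimonious ingroup topology: (((M,Y),(B,U)),T).
Changes per character on this tree: petiole constricted: 1; compound eyes: 1; four-chambered heart: 1; book lungs: 2; bioluminescent organ: 1; nectar spur: 1.
Total = 7.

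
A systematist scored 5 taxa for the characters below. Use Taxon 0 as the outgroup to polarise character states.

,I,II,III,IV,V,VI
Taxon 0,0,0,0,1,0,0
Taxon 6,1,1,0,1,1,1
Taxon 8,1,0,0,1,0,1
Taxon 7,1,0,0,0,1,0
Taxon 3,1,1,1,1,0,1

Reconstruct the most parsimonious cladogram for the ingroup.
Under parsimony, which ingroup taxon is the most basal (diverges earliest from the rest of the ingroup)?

Character polarity is set by the outgroup: the derived state is whichever differs from the outgroup's state, so for IV the derived state is '0', and for the remaining characters it is '1'.
I (derived state '1') is shared by all ingroup taxa — unites the whole ingroup.
Only Taxon 3 and Taxon 6 show the derived state '1' for II, supporting them as a clade.
III: derived state '1' in Taxon 3 only — an autapomorphy, so it tells us nothing about relationships among taxa.
IV (derived state '0') is unique to Taxon 7 (autapomorphy; uninformative for grouping).
V groups Taxon 6 and Taxon 7, which is incompatible with the clades supported by the remaining characters; treating it as convergent (homoplasy) costs fewer steps than any alternative tree.
VI (derived state '1') is shared by Taxon 3, Taxon 6, and Taxon 8 — a synapomorphy uniting that clade.
Most parsimonious ingroup topology: (((Taxon 3,Taxon 6),Taxon 8),Taxon 7).
Taxon 7 is sister to the clade containing all other ingroup taxa, so it is the earliest-diverging (most basal) ingroup lineage.

Taxon 7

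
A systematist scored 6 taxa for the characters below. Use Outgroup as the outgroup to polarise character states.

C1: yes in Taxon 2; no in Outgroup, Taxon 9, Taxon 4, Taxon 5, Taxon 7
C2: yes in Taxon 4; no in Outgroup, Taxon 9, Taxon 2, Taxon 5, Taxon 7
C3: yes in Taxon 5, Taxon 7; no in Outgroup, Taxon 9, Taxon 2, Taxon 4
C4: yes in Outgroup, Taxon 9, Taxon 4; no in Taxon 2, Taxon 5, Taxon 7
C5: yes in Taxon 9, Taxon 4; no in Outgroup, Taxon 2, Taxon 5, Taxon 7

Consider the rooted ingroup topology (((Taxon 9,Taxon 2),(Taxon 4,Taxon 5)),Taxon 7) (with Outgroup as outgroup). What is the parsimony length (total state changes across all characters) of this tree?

9

Map each character onto (((Taxon 9,Taxon 2),(Taxon 4,Taxon 5)),Taxon 7) (rooted by Outgroup) and count the minimum state changes it requires (Fitch parsimony):
C1: 1; C2: 1; C3: 2; C4: 3; C5: 2.
Total tree length = 9.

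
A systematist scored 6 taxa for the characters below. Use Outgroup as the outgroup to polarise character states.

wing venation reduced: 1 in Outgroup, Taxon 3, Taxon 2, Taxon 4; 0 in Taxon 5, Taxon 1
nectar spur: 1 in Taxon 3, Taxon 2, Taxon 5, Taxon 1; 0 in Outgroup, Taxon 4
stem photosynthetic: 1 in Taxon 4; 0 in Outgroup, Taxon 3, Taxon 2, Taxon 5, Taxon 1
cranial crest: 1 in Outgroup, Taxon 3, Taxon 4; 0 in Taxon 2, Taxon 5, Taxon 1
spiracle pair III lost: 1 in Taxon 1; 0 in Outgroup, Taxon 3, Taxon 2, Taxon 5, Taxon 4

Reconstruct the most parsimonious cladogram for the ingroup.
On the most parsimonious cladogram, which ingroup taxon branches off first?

Taxon 4

Character polarity is set by the outgroup: the derived state is whichever differs from the outgroup's state, so for wing venation reduced, cranial crest the derived state is '0', and for the remaining characters it is '1'.
wing venation reduced (derived state '0') is shared by Taxon 1 and Taxon 5 — a synapomorphy uniting that clade.
Only Taxon 1, Taxon 2, Taxon 3, and Taxon 5 show the derived state '1' for nectar spur, supporting them as a clade.
stem photosynthetic (derived state '1') is unique to Taxon 4 (autapomorphy; uninformative for grouping).
Only Taxon 1, Taxon 2, and Taxon 5 show the derived state '0' for cranial crest, supporting them as a clade.
spiracle pair III lost: derived state '1' in Taxon 1 only — an autapomorphy, so it tells us nothing about relationships among taxa.
Most parsimonious ingroup topology: ((Taxon 3,(Taxon 2,(Taxon 5,Taxon 1))),Taxon 4).
Taxon 4 is sister to the clade containing all other ingroup taxa, so it is the earliest-diverging (most basal) ingroup lineage.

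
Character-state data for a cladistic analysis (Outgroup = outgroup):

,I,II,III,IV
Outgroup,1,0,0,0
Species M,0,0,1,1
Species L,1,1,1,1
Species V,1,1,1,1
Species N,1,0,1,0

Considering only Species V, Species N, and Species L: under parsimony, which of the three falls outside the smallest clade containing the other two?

Species N

Character polarity is set by the outgroup: the derived state is whichever differs from the outgroup's state, so for I the derived state is '0', and for the remaining characters it is '1'.
I (derived state '0') is unique to Species M (autapomorphy; uninformative for grouping).
II (derived state '1') is shared by Species L and Species V — a synapomorphy uniting that clade.
III (derived state '1') is shared by all ingroup taxa — unites the whole ingroup.
IV (derived state '1') is shared by Species L, Species M, and Species V — a synapomorphy uniting that clade.
Most parsimonious ingroup topology: ((Species M,(Species L,Species V)),Species N).
Species L and Species V share a more recent common ancestor with each other than either does with Species N, so Species N is the least closely related of the three.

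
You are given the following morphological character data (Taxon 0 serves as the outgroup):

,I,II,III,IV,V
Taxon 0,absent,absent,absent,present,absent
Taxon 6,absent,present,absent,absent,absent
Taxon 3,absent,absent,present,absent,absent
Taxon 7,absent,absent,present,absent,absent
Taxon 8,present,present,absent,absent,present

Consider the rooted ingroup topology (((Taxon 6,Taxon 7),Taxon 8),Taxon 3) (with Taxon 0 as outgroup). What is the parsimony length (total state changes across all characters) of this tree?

Map each character onto (((Taxon 6,Taxon 7),Taxon 8),Taxon 3) (rooted by Taxon 0) and count the minimum state changes it requires (Fitch parsimony):
I: 1; II: 2; III: 2; IV: 1; V: 1.
Total tree length = 7.

7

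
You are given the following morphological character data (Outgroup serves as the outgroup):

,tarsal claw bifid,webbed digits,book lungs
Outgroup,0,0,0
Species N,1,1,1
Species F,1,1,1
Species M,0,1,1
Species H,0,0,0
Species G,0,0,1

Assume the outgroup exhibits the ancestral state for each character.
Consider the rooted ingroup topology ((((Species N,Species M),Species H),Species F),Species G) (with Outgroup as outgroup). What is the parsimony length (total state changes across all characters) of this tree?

6

Map each character onto ((((Species N,Species M),Species H),Species F),Species G) (rooted by Outgroup) and count the minimum state changes it requires (Fitch parsimony):
tarsal claw bifid: 2; webbed digits: 2; book lungs: 2.
Total tree length = 6.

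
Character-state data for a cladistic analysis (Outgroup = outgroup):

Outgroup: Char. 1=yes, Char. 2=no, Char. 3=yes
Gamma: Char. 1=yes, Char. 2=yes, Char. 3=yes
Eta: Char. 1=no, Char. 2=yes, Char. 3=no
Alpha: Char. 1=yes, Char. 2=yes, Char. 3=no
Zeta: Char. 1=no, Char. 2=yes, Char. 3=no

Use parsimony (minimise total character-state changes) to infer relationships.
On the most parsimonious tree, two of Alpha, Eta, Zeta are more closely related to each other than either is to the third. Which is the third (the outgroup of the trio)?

Alpha

Character polarity is set by the outgroup: the derived state is whichever differs from the outgroup's state, so for Char. 1, Char. 3 the derived state is 'no', and for the remaining characters it is 'yes'.
Char. 1 (derived state 'no') is shared by Eta and Zeta — a synapomorphy uniting that clade.
All ingroup taxa share the derived state 'yes' for Char. 2; it defines the ingroup but does not resolve relationships within it.
Char. 3 (derived state 'no') is shared by Alpha, Eta, and Zeta — a synapomorphy uniting that clade.
Most parsimonious ingroup topology: (Gamma,((Eta,Zeta),Alpha)).
Zeta and Eta share a more recent common ancestor with each other than either does with Alpha, so Alpha is the least closely related of the three.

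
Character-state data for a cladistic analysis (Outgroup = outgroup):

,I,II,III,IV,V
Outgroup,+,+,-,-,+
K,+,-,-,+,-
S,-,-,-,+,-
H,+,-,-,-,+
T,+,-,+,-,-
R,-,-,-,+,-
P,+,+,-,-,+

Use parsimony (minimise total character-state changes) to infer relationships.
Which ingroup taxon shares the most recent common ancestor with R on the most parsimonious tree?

Character polarity is set by the outgroup: the derived state is whichever differs from the outgroup's state, so for I, II, V the derived state is '-', and for the remaining characters it is '+'.
I (derived state '-') is shared by R and S — a synapomorphy uniting that clade.
II (derived state '-') is shared by H, K, R, S, and T — a synapomorphy uniting that clade.
III (derived state '+') is unique to T (autapomorphy; uninformative for grouping).
Only K, R, and S show the derived state '+' for IV, supporting them as a clade.
V (derived state '-') is shared by K, R, S, and T — a synapomorphy uniting that clade.
Most parsimonious ingroup topology: ((((K,(S,R)),T),H),P).
R and S form a cherry on this tree, so they are sister taxa.

S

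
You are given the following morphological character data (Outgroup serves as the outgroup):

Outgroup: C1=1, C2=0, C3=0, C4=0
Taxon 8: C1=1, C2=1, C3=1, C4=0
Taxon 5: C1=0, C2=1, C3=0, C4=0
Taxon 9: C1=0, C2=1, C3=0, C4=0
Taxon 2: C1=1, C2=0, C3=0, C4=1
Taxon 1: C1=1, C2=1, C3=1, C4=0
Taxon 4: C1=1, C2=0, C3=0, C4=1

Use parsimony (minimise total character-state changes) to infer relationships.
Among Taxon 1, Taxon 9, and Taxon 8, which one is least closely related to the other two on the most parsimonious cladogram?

Character polarity is set by the outgroup: the derived state is whichever differs from the outgroup's state, so for C1 the derived state is '0', and for the remaining characters it is '1'.
C1 (derived state '0') is shared by Taxon 5 and Taxon 9 — a synapomorphy uniting that clade.
C2: derived state '1' in Taxon 1, Taxon 5, Taxon 8, and Taxon 9 only — synapomorphy for {Taxon 1, Taxon 5, Taxon 8, Taxon 9}.
C3: derived state '1' in Taxon 1 and Taxon 8 only — synapomorphy for {Taxon 1, Taxon 8}.
Only Taxon 2 and Taxon 4 show the derived state '1' for C4, supporting them as a clade.
Most parsimonious ingroup topology: (((Taxon 8,Taxon 1),(Taxon 5,Taxon 9)),(Taxon 2,Taxon 4)).
Taxon 8 and Taxon 1 share a more recent common ancestor with each other than either does with Taxon 9, so Taxon 9 is the least closely related of the three.

Taxon 9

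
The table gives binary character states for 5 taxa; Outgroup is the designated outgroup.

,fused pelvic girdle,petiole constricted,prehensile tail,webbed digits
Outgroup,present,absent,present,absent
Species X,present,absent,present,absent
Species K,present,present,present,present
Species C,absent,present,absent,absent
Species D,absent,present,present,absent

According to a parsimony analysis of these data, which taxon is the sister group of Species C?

Character polarity is set by the outgroup: the derived state is whichever differs from the outgroup's state, so for fused pelvic girdle, prehensile tail the derived state is 'absent', and for the remaining characters it is 'present'.
fused pelvic girdle: derived state 'absent' in Species C and Species D only — synapomorphy for {Species C, Species D}.
Only Species C, Species D, and Species K show the derived state 'present' for petiole constricted, supporting them as a clade.
prehensile tail (derived state 'absent') is unique to Species C (autapomorphy; uninformative for grouping).
webbed digits (derived state 'present') is unique to Species K (autapomorphy; uninformative for grouping).
Most parsimonious ingroup topology: (Species X,(Species K,(Species C,Species D))).
Species C and Species D form a cherry on this tree, so they are sister taxa.

Species D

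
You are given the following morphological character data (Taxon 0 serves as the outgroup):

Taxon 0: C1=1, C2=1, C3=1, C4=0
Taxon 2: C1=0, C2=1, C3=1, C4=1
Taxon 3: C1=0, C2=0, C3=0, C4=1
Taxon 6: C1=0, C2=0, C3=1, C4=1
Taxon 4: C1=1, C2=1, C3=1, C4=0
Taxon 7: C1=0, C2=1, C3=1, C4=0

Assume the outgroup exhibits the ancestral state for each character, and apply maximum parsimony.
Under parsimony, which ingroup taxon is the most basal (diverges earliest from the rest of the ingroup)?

Character polarity is set by the outgroup: the derived state is whichever differs from the outgroup's state, so for C1, C2, C3 the derived state is '0', and for the remaining characters it is '1'.
C1: derived state '0' in Taxon 2, Taxon 3, Taxon 6, and Taxon 7 only — synapomorphy for {Taxon 2, Taxon 3, Taxon 6, Taxon 7}.
C2 (derived state '0') is shared by Taxon 3 and Taxon 6 — a synapomorphy uniting that clade.
C3: derived state '0' in Taxon 3 only — an autapomorphy, so it tells us nothing about relationships among taxa.
Only Taxon 2, Taxon 3, and Taxon 6 show the derived state '1' for C4, supporting them as a clade.
Most parsimonious ingroup topology: (((Taxon 2,(Taxon 3,Taxon 6)),Taxon 7),Taxon 4).
Taxon 4 is sister to the clade containing all other ingroup taxa, so it is the earliest-diverging (most basal) ingroup lineage.

Taxon 4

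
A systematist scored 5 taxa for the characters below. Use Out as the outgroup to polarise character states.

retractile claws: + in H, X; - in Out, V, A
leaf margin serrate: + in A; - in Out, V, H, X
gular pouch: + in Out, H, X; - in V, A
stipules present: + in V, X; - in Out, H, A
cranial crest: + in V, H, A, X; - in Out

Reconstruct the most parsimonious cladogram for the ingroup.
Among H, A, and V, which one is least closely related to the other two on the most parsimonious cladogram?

H

Character polarity is set by the outgroup: the derived state is whichever differs from the outgroup's state, so for gular pouch the derived state is '-', and for the remaining characters it is '+'.
retractile claws (derived state '+') is shared by H and X — a synapomorphy uniting that clade.
leaf margin serrate (derived state '+') is unique to A (autapomorphy; uninformative for grouping).
Only A and V show the derived state '-' for gular pouch, supporting them as a clade.
stipules present (state '+') occurs in V and X but conflicts with the nesting implied by the other characters — most parsimoniously interpreted as homoplasy.
cranial crest (derived state '+') is shared by all ingroup taxa — unites the whole ingroup.
Most parsimonious ingroup topology: ((V,A),(H,X)).
A and V share a more recent common ancestor with each other than either does with H, so H is the least closely related of the three.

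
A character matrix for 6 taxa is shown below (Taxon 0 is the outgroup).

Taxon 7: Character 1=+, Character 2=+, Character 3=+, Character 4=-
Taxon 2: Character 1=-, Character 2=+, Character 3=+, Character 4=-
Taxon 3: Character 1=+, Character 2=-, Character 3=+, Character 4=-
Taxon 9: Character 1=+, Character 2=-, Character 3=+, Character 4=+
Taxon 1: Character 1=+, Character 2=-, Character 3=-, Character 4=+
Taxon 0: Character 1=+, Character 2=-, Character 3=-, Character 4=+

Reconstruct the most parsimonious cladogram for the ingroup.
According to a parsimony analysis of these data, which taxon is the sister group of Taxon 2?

Taxon 7

Character polarity is set by the outgroup: the derived state is whichever differs from the outgroup's state, so for Character 1, Character 4 the derived state is '-', and for the remaining characters it is '+'.
Character 1 (derived state '-') is unique to Taxon 2 (autapomorphy; uninformative for grouping).
Character 2 (derived state '+') is shared by Taxon 2 and Taxon 7 — a synapomorphy uniting that clade.
Character 3: derived state '+' in Taxon 2, Taxon 3, Taxon 7, and Taxon 9 only — synapomorphy for {Taxon 2, Taxon 3, Taxon 7, Taxon 9}.
Character 4 (derived state '-') is shared by Taxon 2, Taxon 3, and Taxon 7 — a synapomorphy uniting that clade.
Most parsimonious ingroup topology: (Taxon 1,(((Taxon 7,Taxon 2),Taxon 3),Taxon 9)).
Taxon 2 and Taxon 7 form a cherry on this tree, so they are sister taxa.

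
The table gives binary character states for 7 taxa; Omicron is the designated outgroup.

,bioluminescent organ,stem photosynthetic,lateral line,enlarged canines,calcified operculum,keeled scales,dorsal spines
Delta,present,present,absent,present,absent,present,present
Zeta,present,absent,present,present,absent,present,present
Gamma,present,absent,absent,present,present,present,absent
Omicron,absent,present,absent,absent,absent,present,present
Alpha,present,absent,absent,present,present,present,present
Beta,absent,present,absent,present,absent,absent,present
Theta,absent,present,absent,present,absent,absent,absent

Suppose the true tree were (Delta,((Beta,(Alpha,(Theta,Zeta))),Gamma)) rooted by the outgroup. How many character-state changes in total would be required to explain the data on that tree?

Map each character onto (Delta,((Beta,(Alpha,(Theta,Zeta))),Gamma)) (rooted by Omicron) and count the minimum state changes it requires (Fitch parsimony):
bioluminescent organ: 3; stem photosynthetic: 3; lateral line: 1; enlarged canines: 1; calcified operculum: 2; keeled scales: 2; dorsal spines: 2.
Total tree length = 14.

14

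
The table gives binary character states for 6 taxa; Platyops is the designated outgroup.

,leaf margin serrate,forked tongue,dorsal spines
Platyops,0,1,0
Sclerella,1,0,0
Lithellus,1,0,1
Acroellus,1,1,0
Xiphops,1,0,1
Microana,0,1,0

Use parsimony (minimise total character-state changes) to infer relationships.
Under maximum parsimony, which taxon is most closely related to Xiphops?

Character polarity is set by the outgroup: the derived state is whichever differs from the outgroup's state, so for forked tongue the derived state is '0', and for the remaining characters it is '1'.
leaf margin serrate: derived state '1' in Acroellus, Lithellus, Sclerella, and Xiphops only — synapomorphy for {Acroellus, Lithellus, Sclerella, Xiphops}.
forked tongue (derived state '0') is shared by Lithellus, Sclerella, and Xiphops — a synapomorphy uniting that clade.
Only Lithellus and Xiphops show the derived state '1' for dorsal spines, supporting them as a clade.
Most parsimonious ingroup topology: (((Sclerella,(Lithellus,Xiphops)),Acroellus),Microana).
Xiphops and Lithellus form a cherry on this tree, so they are sister taxa.

Lithellus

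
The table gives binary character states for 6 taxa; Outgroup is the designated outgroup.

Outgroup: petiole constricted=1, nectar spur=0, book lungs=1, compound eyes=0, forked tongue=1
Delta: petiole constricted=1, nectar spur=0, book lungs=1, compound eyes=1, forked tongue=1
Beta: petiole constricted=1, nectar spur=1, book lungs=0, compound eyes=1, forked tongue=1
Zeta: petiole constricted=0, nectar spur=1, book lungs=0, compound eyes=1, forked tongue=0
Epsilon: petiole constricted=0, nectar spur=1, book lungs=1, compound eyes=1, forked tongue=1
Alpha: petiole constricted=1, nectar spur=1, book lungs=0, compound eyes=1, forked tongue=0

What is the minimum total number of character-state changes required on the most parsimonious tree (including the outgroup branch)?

6

Character polarity is set by the outgroup: the derived state is whichever differs from the outgroup's state, so for petiole constricted, book lungs, forked tongue the derived state is '0', and for the remaining characters it is '1'.
petiole constricted (state '0') occurs in Epsilon and Zeta but conflicts with the nesting implied by the other characters — most parsimoniously interpreted as homoplasy.
nectar spur (derived state '1') is shared by Alpha, Beta, Epsilon, and Zeta — a synapomorphy uniting that clade.
book lungs: derived state '0' in Alpha, Beta, and Zeta only — synapomorphy for {Alpha, Beta, Zeta}.
compound eyes (derived state '1') is shared by all ingroup taxa — unites the whole ingroup.
forked tongue: derived state '0' in Alpha and Zeta only — synapomorphy for {Alpha, Zeta}.
Most parsimonious ingroup topology: (Delta,((Beta,(Zeta,Alpha)),Epsilon)).
Changes per character on this tree: petiole constricted: 2; nectar spur: 1; book lungs: 1; compound eyes: 1; forked tongue: 1.
Total = 6.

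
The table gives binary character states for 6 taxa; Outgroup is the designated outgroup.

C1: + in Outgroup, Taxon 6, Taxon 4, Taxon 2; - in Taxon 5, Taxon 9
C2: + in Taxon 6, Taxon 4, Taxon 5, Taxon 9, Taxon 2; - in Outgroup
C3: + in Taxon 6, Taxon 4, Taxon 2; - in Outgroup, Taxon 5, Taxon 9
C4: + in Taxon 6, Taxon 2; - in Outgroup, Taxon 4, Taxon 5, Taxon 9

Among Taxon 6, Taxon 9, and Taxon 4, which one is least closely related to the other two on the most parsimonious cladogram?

Character polarity is set by the outgroup: the derived state is whichever differs from the outgroup's state, so for C1 the derived state is '-', and for the remaining characters it is '+'.
Only Taxon 5 and Taxon 9 show the derived state '-' for C1, supporting them as a clade.
All ingroup taxa share the derived state '+' for C2; it defines the ingroup but does not resolve relationships within it.
C3 (derived state '+') is shared by Taxon 2, Taxon 4, and Taxon 6 — a synapomorphy uniting that clade.
Only Taxon 2 and Taxon 6 show the derived state '+' for C4, supporting them as a clade.
Most parsimonious ingroup topology: (((Taxon 6,Taxon 2),Taxon 4),(Taxon 5,Taxon 9)).
Taxon 4 and Taxon 6 share a more recent common ancestor with each other than either does with Taxon 9, so Taxon 9 is the least closely related of the three.

Taxon 9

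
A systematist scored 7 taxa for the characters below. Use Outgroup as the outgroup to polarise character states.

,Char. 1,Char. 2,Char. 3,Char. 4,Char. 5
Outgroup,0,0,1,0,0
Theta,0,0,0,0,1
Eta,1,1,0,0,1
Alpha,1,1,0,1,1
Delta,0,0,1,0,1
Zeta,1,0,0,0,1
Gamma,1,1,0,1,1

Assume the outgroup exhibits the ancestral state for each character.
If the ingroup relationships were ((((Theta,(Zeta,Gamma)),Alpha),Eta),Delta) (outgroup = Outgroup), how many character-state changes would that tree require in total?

9

Map each character onto ((((Theta,(Zeta,Gamma)),Alpha),Eta),Delta) (rooted by Outgroup) and count the minimum state changes it requires (Fitch parsimony):
Char. 1: 2; Char. 2: 3; Char. 3: 1; Char. 4: 2; Char. 5: 1.
Total tree length = 9.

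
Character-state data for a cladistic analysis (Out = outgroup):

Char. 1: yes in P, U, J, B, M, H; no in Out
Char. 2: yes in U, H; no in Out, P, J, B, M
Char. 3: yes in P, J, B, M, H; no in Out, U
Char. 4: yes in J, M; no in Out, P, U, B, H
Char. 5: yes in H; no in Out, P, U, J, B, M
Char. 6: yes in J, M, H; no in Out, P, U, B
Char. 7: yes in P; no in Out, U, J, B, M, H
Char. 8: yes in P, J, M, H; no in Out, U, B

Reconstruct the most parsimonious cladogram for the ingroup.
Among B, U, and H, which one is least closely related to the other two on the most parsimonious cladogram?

The outgroup has state 'no' for every character, so 'yes' is the derived state throughout.
Char. 1 (derived state 'yes') is shared by all ingroup taxa — unites the whole ingroup.
Char. 2 groups H and U, which is incompatible with the clades supported by the remaining characters; treating it as convergent (homoplasy) costs fewer steps than any alternative tree.
Only B, H, J, M, and P show the derived state 'yes' for Char. 3, supporting them as a clade.
Char. 4: derived state 'yes' in J and M only — synapomorphy for {J, M}.
Char. 5 (derived state 'yes') is unique to H (autapomorphy; uninformative for grouping).
Char. 6 (derived state 'yes') is shared by H, J, and M — a synapomorphy uniting that clade.
Char. 7: derived state 'yes' in P only — an autapomorphy, so it tells us nothing about relationships among taxa.
Char. 8: derived state 'yes' in H, J, M, and P only — synapomorphy for {H, J, M, P}.
Most parsimonious ingroup topology: (((P,((J,M),H)),B),U).
H and B share a more recent common ancestor with each other than either does with U, so U is the least closely related of the three.

U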